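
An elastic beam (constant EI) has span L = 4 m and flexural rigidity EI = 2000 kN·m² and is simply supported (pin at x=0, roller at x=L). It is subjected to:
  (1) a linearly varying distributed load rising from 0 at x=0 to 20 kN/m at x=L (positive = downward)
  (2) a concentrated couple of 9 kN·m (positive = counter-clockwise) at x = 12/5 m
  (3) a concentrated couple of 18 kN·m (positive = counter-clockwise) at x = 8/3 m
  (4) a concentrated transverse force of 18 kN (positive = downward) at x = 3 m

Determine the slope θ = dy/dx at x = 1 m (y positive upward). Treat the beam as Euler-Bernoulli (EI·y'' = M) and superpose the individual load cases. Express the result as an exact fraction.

Load 1 — triangular load w₀=20 kN/m (0→w₀ over full span):
  θ_1 = -w₀(7L⁴-30L²x²+15x⁴)/(360LEI) = -20·(7·4⁴-30·4²·1²+15·1⁴)/(360·4·2000) = -1327/144000 rad
Load 2 — applied couple M₀=9 kN·m at a=12/5 m (b=L-a=8/5):
  θ_2 = (M₀x²/(2L)+C₁)/EI  [x≤a] with C₁=M₀(3b²-L²)/(6L)=-78/25 = (9·1²/(2·4)+(-78/25))/2000 = -399/400000 rad
Load 3 — applied couple M₀=18 kN·m at a=8/3 m (b=L-a=4/3):
  θ_3 = (M₀x²/(2L)+C₁)/EI  [x≤a] with C₁=M₀(3b²-L²)/(6L)=-8 = (18·1²/(2·4)+(-8))/2000 = -23/8000 rad
Load 4 — point force P=18 kN at a=3 m (b=L-a=1):
  θ_4 = -Pb(L²-b²-3x²)/(6LEI)  [x≤a] = -18·1·(4²-1²-3·1²)/(6·4·2000) = -9/2000 rad
Superposition: θ = Σ θ_i = -15829/900000 rad ≈ -0.017588 rad

θ(1) = -15829/900000 rad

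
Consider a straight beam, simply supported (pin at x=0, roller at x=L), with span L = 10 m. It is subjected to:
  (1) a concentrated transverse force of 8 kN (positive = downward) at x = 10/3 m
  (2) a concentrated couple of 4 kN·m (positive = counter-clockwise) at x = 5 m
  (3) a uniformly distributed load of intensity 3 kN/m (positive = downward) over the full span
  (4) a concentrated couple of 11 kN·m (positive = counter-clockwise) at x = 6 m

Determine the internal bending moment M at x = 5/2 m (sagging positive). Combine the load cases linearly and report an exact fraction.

Load 1 — point force P=8 kN at a=10/3 m (b=L-a=20/3):
  M_1 = Pbx/L  [x≤a] = 8·(20/3)·(5/2)/10 = 40/3 kN·m
Load 2 — applied couple M₀=4 kN·m at a=5 m (b=L-a=5):
  M_2 = M₀x/L  [x≤a] = 4·(5/2)/10 = 1 kN·m
Load 3 — uniform load w=3 kN/m over full span:
  M_3 = wx(L-x)/2 = 3·(5/2)·(10-(5/2))/2 = 225/8 kN·m
Load 4 — applied couple M₀=11 kN·m at a=6 m (b=L-a=4):
  M_4 = M₀x/L  [x≤a] = 11·(5/2)/10 = 11/4 kN·m
Superposition: M = Σ M_i = 1085/24 kN·m ≈ 45.208333 kN·m

M(5/2) = 1085/24 kN·m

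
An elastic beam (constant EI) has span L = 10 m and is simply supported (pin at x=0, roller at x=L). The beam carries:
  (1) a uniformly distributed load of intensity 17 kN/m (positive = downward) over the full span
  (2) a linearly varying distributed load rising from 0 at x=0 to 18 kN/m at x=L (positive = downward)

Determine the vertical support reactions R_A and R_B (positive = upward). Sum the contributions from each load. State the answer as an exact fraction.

R_A = 115 kN, R_B = 145 kN

Load 1 — uniform load w=17 kN/m over full span:
  R_A = wL/2 = 17·10/2 = 85 kN
  R_B = wL/2 = 17·10/2 = 85 kN
Load 2 — triangular load w₀=18 kN/m (0→w₀ over full span):
  R_A = w₀L/6 = 18·10/6 = 30 kN
  R_B = w₀L/3 = 18·10/3 = 60 kN
Superposition: R_A = 115 kN, R_B = 145 kN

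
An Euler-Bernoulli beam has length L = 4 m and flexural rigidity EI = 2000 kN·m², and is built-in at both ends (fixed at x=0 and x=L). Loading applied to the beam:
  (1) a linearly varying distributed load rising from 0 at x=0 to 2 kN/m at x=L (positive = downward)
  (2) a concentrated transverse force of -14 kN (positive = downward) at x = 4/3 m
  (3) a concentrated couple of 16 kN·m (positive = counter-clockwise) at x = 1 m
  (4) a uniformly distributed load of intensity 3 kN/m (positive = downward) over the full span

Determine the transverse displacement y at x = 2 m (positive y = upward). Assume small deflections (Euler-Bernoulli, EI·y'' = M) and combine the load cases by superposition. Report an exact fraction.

Load 1 — triangular load w₀=2 kN/m (0→w₀ over full span):
  y_1 = -w₀x²(L-x)²(x+2L)/(120LEI) = -2·2²·(4-2)²·(2+2·4)/(120·4·2000) = -1/3000 m
Load 2 — point force P=-14 kN at a=4/3 m (b=L-a=8/3):
  y_2 = -Pa²(L-x)²(3bL-(3b+a)(L-x))/(6L³EI)  [x>a] = -(-14)·(4/3)²·(4-2)²·(3·(8/3)·4-(3·(8/3)+(4/3))·(4-2))/(6·4³·2000) = 7/4050 m
Load 3 — applied couple M₀=16 kN·m at a=1 m (b=L-a=3):
  y_3 = (R_Ax³/6 - M_Ax²/2 - M₀(x-a)²/2)/EI  [x>a] with R_A=9/2, M_A=-3 = ((9/2)·2³/6 - (-3)·2²/2 - 16·(2-1)²/2)/2000 = 1/500 m
Load 4 — uniform load w=3 kN/m over full span:
  y_4 = -wx²(L-x)²/(24EI) = -3·2²·(4-2)²/(24·2000) = -1/1000 m
Superposition: y = Σ y_i = 97/40500 m ≈ 0.002395 m

y(2) = 97/40500 m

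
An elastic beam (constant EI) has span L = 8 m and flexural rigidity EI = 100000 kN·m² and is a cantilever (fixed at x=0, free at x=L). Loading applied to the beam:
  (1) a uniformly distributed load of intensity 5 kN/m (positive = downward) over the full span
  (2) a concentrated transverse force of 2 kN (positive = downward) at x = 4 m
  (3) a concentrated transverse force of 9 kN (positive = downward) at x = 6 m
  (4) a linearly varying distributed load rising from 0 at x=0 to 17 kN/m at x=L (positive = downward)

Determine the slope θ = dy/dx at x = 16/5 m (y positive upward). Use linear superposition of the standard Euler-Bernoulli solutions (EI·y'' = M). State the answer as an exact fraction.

θ(16/5) = -76069/5859375 rad

Load 1 — uniform load w=5 kN/m over full span:
  θ_1 = -wx(x²-3Lx+3L²)/(6EI) = -5·(16/5)·((16/5)²-3·8·(16/5)+3·8²)/(6·100000) = -784/234375 rad
Load 2 — point force P=2 kN at a=4 m (b=L-a=4):
  θ_2 = -Px(2a-x)/(2EI)  [x≤a] = -2·(16/5)·(2·4-(16/5))/(2·100000) = -12/78125 rad
Load 3 — point force P=9 kN at a=6 m (b=L-a=2):
  θ_3 = -Px(2a-x)/(2EI)  [x≤a] = -9·(16/5)·(2·6-(16/5))/(2·100000) = -99/78125 rad
Load 4 — triangular load w₀=17 kN/m (0→w₀ over full span):
  θ_4 = (w₀Lx²/4-w₀L²x/3-w₀x⁴/(24L))/EI = (17·8·(16/5)²/4-17·8²·(16/5)/3-17·(16/5)⁴/(24·8))/100000 = -16048/1953125 rad
Superposition: θ = Σ θ_i = -76069/5859375 rad ≈ -0.012982 rad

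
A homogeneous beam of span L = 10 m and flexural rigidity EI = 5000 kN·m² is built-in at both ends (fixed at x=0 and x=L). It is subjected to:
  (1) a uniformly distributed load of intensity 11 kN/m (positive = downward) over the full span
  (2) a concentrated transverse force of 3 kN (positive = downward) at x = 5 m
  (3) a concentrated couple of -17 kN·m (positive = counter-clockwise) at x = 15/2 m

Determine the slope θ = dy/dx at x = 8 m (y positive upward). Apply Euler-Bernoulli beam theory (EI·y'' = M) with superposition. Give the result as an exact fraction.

θ(8) = 823/50000 rad

Load 1 — uniform load w=11 kN/m over full span:
  θ_1 = -wx(L-x)(L-2x)/(12EI) = -11·8·(10-8)·(10-2·8)/(12·5000) = 11/625 rad
Load 2 — point force P=3 kN at a=5 m (b=L-a=5):
  θ_2 = Pa²(L-x)(2bL-(3b+a)(L-x))/(2L³EI)  [x>a] = 3·5²·(10-8)·(2·5·10-(3·5+5)·(10-8))/(2·10³·5000) = 9/10000 rad
Load 3 — applied couple M₀=-17 kN·m at a=15/2 m (b=L-a=5/2):
  θ_3 = (R_Ax²/2 - M_Ax - M₀(x-a))/EI  [x>a] with R_A=-153/80, M_A=-85/16 = ((-153/80)·8²/2 - (-85/16)·8 - (-17)·(8-(15/2)))/5000 = -51/25000 rad
Superposition: θ = Σ θ_i = 823/50000 rad ≈ 0.016460 rad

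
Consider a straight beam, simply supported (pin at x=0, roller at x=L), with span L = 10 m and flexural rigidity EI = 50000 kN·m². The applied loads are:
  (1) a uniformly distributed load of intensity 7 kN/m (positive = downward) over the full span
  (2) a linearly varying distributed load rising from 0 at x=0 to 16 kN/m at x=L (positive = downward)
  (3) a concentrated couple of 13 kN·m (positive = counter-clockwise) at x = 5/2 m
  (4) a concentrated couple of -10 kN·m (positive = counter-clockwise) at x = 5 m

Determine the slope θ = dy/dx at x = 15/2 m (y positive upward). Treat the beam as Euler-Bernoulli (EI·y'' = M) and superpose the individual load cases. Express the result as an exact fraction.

θ(15/2) = 599/72000 rad

Load 1 — uniform load w=7 kN/m over full span:
  θ_1 = -w(L³-6Lx²+4x³)/(24EI) = -7·(10³-6·10·(15/2)²+4·(15/2)³)/(24·50000) = 77/19200 rad
Load 2 — triangular load w₀=16 kN/m (0→w₀ over full span):
  θ_2 = -w₀(7L⁴-30L²x²+15x⁴)/(360LEI) = -16·(7·10⁴-30·10²·(15/2)²+15·(15/2)⁴)/(360·10·50000) = 1313/288000 rad
Load 3 — applied couple M₀=13 kN·m at a=5/2 m (b=L-a=15/2):
  θ_3 = (M₀x²/(2L)-M₀(x-a)+C₁)/EI  [x>a] with C₁=M₀(3b²-L²)/(6L)=715/48 = (13·(15/2)²/(2·10)-13·((15/2)-(5/2))+(715/48))/50000 = -13/48000 rad
Load 4 — applied couple M₀=-10 kN·m at a=5 m (b=L-a=5):
  θ_4 = (M₀x²/(2L)-M₀(x-a)+C₁)/EI  [x>a] with C₁=M₀(3b²-L²)/(6L)=25/6 = ((-10)·(15/2)²/(2·10)-(-10)·((15/2)-5)+(25/6))/50000 = 1/48000 rad
Superposition: θ = Σ θ_i = 599/72000 rad ≈ 0.008319 rad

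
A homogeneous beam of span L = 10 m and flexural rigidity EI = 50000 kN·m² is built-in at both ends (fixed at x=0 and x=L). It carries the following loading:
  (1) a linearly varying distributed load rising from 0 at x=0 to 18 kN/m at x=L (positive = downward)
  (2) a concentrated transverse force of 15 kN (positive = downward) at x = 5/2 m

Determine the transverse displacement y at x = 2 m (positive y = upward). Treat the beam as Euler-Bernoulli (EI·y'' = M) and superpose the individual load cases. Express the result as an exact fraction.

Load 1 — triangular load w₀=18 kN/m (0→w₀ over full span):
  y_1 = -w₀x²(L-x)²(x+2L)/(120LEI) = -18·2²·(10-2)²·(2+2·10)/(120·10·50000) = -132/78125 m
Load 2 — point force P=15 kN at a=5/2 m (b=L-a=15/2):
  y_2 = -Pb²x²(3aL-(3a+b)x)/(6L³EI)  [x≤a] = -15·(15/2)²·2²·(3·(5/2)·10-(3·(5/2)+(15/2))·2)/(6·10³·50000) = -81/160000 m
Superposition: y = Σ y_i = -43917/20000000 m ≈ -0.002196 m

y(2) = -43917/20000000 m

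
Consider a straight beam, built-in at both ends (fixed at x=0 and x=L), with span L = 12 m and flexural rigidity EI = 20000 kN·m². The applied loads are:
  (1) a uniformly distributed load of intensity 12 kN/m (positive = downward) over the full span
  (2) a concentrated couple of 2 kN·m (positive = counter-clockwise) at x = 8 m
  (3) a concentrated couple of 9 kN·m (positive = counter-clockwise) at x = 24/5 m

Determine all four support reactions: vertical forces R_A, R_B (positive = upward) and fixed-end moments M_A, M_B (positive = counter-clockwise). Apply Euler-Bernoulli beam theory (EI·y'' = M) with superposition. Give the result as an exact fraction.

Load 1 — uniform load w=12 kN/m over full span:
  R_A = wL/2 = 12·12/2 = 72 kN
  M_A = wL²/12 = 12·12²/12 = 144 kN·m
  R_B = wL/2 = 12·12/2 = 72 kN
  M_B = -wL²/12 = -12·12²/12 = -144 kN·m
Load 2 — applied couple M₀=2 kN·m at a=8 m (b=L-a=4):
  R_A = 6M₀ab/L³ = 6·2·8·4/12³ = 2/9 kN
  M_A = M₀b(2a-b)/L² = 2·4·(2·8-4)/12² = 2/3 kN·m
  R_B = -6M₀ab/L³ = -6·2·8·4/12³ = -2/9 kN
  M_B = M₀a(2b-a)/L² = 2·8·(2·4-8)/12² = 0 kN·m
Load 3 — applied couple M₀=9 kN·m at a=24/5 m (b=L-a=36/5):
  R_A = 6M₀ab/L³ = 6·9·(24/5)·(36/5)/12³ = 27/25 kN
  M_A = M₀b(2a-b)/L² = 9·(36/5)·(2·(24/5)-(36/5))/12² = 27/25 kN·m
  R_B = -6M₀ab/L³ = -6·9·(24/5)·(36/5)/12³ = -27/25 kN
  M_B = M₀a(2b-a)/L² = 9·(24/5)·(2·(36/5)-(24/5))/12² = 72/25 kN·m
Superposition: R_A = 16493/225 kN, M_A = 10931/75 kN·m, R_B = 15907/225 kN, M_B = -3528/25 kN·m

R_A = 16493/225 kN, M_A = 10931/75 kN·m, R_B = 15907/225 kN, M_B = -3528/25 kN·m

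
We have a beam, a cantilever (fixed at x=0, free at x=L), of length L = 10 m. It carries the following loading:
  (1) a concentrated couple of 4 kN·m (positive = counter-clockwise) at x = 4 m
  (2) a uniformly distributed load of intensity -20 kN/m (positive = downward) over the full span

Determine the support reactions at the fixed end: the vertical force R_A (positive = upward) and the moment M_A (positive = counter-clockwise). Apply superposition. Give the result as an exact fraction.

R_A = -200 kN, M_A = -1004 kN·m

Load 1 — applied couple M₀=4 kN·m at a=4 m (b=L-a=6):
  R_A = 0 kN
  M_A = -M₀ = -4 kN·m
Load 2 — uniform load w=-20 kN/m over full span:
  R_A = wL = (-20)·10 = -200 kN
  M_A = wL²/2 = (-20)·10²/2 = -1000 kN·m
Superposition: R_A = -200 kN, M_A = -1004 kN·m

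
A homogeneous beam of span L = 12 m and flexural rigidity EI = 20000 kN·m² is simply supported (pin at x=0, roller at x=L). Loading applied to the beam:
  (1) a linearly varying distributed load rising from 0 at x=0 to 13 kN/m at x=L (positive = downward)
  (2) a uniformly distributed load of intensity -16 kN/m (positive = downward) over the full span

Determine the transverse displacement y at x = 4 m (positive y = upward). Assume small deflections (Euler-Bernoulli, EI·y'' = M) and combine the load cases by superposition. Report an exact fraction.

Load 1 — triangular load w₀=13 kN/m (0→w₀ over full span):
  y_1 = -w₀x(7L⁴-10L²x²+3x⁴)/(360LEI) = -13·4·(7·12⁴-10·12²·4²+3·4⁴)/(360·12·20000) = -416/5625 m
Load 2 — uniform load w=-16 kN/m over full span:
  y_2 = -wx(L³-2Lx²+x³)/(24EI) = -(-16)·4·(12³-2·12·4²+4³)/(24·20000) = 352/1875 m
Superposition: y = Σ y_i = 128/1125 m ≈ 0.113778 m

y(4) = 128/1125 m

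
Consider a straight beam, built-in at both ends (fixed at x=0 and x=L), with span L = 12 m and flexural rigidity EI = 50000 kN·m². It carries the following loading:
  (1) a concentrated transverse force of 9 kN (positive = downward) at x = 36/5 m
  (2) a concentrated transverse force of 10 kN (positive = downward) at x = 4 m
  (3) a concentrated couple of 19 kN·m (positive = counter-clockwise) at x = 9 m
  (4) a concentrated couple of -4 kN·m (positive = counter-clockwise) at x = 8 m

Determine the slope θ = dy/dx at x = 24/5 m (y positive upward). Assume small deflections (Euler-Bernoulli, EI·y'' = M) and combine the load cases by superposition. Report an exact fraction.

θ(24/5) = -144819/312500000 rad

Load 1 — point force P=9 kN at a=36/5 m (b=L-a=24/5):
  θ_1 = -Pb²x(2aL-(3a+b)x)/(2L³EI)  [x≤a] = -9·(24/5)²·(24/5)·(2·(36/5)·12-(3·(36/5)+(24/5))·(24/5))/(2·12³·50000) = -2592/9765625 rad
Load 2 — point force P=10 kN at a=4 m (b=L-a=8):
  θ_2 = Pa²(L-x)(2bL-(3b+a)(L-x))/(2L³EI)  [x>a] = 10·4²·(12-(24/5))·(2·8·12-(3·8+4)·(12-(24/5)))/(2·12³·50000) = -1/15625 rad
Load 3 — applied couple M₀=19 kN·m at a=9 m (b=L-a=3):
  θ_3 = (R_Ax²/2 - M_Ax)/EI  [x≤a] with R_A=57/32, M_A=95/16 = ((57/32)·(24/5)²/2 - (95/16)·(24/5))/50000 = -399/2500000 rad
Load 4 — applied couple M₀=-4 kN·m at a=8 m (b=L-a=4):
  θ_4 = (R_Ax²/2 - M_Ax)/EI  [x≤a] with R_A=-4/9, M_A=-4/3 = ((-4/9)·(24/5)²/2 - (-4/3)·(24/5))/50000 = 2/78125 rad
Superposition: θ = Σ θ_i = -144819/312500000 rad ≈ -0.000463 rad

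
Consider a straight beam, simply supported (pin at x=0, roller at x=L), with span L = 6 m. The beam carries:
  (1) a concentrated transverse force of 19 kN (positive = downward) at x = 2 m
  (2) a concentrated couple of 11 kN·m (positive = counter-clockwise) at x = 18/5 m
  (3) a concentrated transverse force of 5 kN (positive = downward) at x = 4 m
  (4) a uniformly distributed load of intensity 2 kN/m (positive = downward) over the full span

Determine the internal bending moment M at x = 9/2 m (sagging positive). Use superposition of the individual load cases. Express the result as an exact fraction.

M(9/2) = 37/2 kN·m

Load 1 — point force P=19 kN at a=2 m (b=L-a=4):
  M_1 = Pa(L-x)/L  [x>a] = 19·2·(6-(9/2))/6 = 19/2 kN·m
Load 2 — applied couple M₀=11 kN·m at a=18/5 m (b=L-a=12/5):
  M_2 = M₀x/L - M₀  [x>a] = 11·(9/2)/6 - 11 = -11/4 kN·m
Load 3 — point force P=5 kN at a=4 m (b=L-a=2):
  M_3 = Pa(L-x)/L  [x>a] = 5·4·(6-(9/2))/6 = 5 kN·m
Load 4 — uniform load w=2 kN/m over full span:
  M_4 = wx(L-x)/2 = 2·(9/2)·(6-(9/2))/2 = 27/4 kN·m
Superposition: M = Σ M_i = 37/2 kN·m ≈ 18.500000 kN·m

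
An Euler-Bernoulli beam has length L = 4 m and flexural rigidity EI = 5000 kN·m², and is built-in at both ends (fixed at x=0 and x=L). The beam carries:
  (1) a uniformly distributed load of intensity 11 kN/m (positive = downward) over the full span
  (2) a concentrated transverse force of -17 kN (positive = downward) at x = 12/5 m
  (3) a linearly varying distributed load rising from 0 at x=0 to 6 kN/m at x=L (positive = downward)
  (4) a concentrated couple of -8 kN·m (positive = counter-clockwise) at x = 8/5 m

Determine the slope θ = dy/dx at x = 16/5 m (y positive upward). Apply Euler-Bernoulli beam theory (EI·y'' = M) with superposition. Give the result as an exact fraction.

Load 1 — uniform load w=11 kN/m over full span:
  θ_1 = -wx(L-x)(L-2x)/(12EI) = -11·(16/5)·(4-(16/5))·(4-2·(16/5))/(12·5000) = 88/78125 rad
Load 2 — point force P=-17 kN at a=12/5 m (b=L-a=8/5):
  θ_2 = Pa²(L-x)(2bL-(3b+a)(L-x))/(2L³EI)  [x>a] = (-17)·(12/5)²·(4-(16/5))·(2·(8/5)·4-(3·(8/5)+(12/5))·(4-(16/5)))/(2·4³·5000) = -1683/1953125 rad
Load 3 — triangular load w₀=6 kN/m (0→w₀ over full span):
  θ_3 = -w₀(2x(L-x)(L-2x)(x+2L)+x²(L-x)²)/(120LEI) = -6·(2·(16/5)·(4-(16/5))·(4-2·(16/5))·((16/5)+2·4)+(16/5)²·(4-(16/5))²)/(120·4·5000) = 128/390625 rad
Load 4 — applied couple M₀=-8 kN·m at a=8/5 m (b=L-a=12/5):
  θ_4 = (R_Ax²/2 - M_Ax - M₀(x-a))/EI  [x>a] with R_A=-72/25, M_A=-24/25 = ((-72/25)·(16/5)²/2 - (-24/25)·(16/5) - (-8)·((16/5)-(8/5)))/5000 = 88/390625 rad
Superposition: θ = Σ θ_i = 1597/1953125 rad ≈ 0.000818 rad

θ(16/5) = 1597/1953125 rad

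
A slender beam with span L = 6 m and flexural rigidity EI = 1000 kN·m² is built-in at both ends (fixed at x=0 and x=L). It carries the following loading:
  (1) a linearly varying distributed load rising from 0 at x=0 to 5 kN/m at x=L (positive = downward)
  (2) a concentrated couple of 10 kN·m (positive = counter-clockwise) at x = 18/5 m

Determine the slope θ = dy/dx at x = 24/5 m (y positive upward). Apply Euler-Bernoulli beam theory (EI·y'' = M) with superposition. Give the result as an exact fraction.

θ(24/5) = 153/31250 rad

Load 1 — triangular load w₀=5 kN/m (0→w₀ over full span):
  θ_1 = -w₀(2x(L-x)(L-2x)(x+2L)+x²(L-x)²)/(120LEI) = -5·(2·(24/5)·(6-(24/5))·(6-2·(24/5))·((24/5)+2·6)+(24/5)²·(6-(24/5))²)/(120·6·1000) = 72/15625 rad
Load 2 — applied couple M₀=10 kN·m at a=18/5 m (b=L-a=12/5):
  θ_2 = (R_Ax²/2 - M_Ax - M₀(x-a))/EI  [x>a] with R_A=12/5, M_A=16/5 = ((12/5)·(24/5)²/2 - (16/5)·(24/5) - 10·((24/5)-(18/5)))/1000 = 9/31250 rad
Superposition: θ = Σ θ_i = 153/31250 rad ≈ 0.004896 rad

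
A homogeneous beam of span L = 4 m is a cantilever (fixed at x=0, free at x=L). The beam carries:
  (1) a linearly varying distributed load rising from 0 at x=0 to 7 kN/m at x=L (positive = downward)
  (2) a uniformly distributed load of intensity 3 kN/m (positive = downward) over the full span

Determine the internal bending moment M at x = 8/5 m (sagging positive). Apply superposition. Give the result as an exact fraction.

Load 1 — triangular load w₀=7 kN/m (0→w₀ over full span):
  M_1 = w₀Lx/2 - w₀L²/3 - w₀x³/(6L) = 7·4·(8/5)/2 - 7·4²/3 - 7·(8/5)³/(6·4) = -2016/125 kN·m
Load 2 — uniform load w=3 kN/m over full span:
  M_2 = -w(L-x)²/2 = -3·(4-(8/5))²/2 = -216/25 kN·m
Superposition: M = Σ M_i = -3096/125 kN·m ≈ -24.768000 kN·m

M(8/5) = -3096/125 kN·m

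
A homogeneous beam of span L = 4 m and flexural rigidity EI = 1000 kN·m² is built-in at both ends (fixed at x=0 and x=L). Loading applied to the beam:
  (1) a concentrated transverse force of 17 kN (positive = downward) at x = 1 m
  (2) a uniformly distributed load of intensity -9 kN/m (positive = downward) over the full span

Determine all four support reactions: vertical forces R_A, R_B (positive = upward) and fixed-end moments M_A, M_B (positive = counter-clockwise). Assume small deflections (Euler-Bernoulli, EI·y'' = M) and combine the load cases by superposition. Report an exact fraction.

Load 1 — point force P=17 kN at a=1 m (b=L-a=3):
  R_A = Pb²(3a+b)/L³ = 17·3²·(3·1+3)/4³ = 459/32 kN
  M_A = Pab²/L² = 17·1·3²/4² = 153/16 kN·m
  R_B = Pa²(a+3b)/L³ = 17·1²·(1+3·3)/4³ = 85/32 kN
  M_B = -Pa²b/L² = -17·1²·3/4² = -51/16 kN·m
Load 2 — uniform load w=-9 kN/m over full span:
  R_A = wL/2 = (-9)·4/2 = -18 kN
  M_A = wL²/12 = (-9)·4²/12 = -12 kN·m
  R_B = wL/2 = (-9)·4/2 = -18 kN
  M_B = -wL²/12 = -(-9)·4²/12 = 12 kN·m
Superposition: R_A = -117/32 kN, M_A = -39/16 kN·m, R_B = -491/32 kN, M_B = 141/16 kN·m

R_A = -117/32 kN, M_A = -39/16 kN·m, R_B = -491/32 kN, M_B = 141/16 kN·m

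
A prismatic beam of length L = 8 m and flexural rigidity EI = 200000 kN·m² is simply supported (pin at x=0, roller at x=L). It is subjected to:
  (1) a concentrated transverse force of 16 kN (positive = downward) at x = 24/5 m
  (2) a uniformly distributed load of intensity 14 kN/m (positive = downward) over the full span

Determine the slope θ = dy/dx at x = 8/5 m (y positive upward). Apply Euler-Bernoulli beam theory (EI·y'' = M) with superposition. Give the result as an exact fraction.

θ(8/5) = -558/390625 rad

Load 1 — point force P=16 kN at a=24/5 m (b=L-a=16/5):
  θ_1 = -Pb(L²-b²-3x²)/(6LEI)  [x≤a] = -16·(16/5)·(8²-(16/5)²-3·(8/5)²)/(6·8·200000) = -96/390625 rad
Load 2 — uniform load w=14 kN/m over full span:
  θ_2 = -w(L³-6Lx²+4x³)/(24EI) = -14·(8³-6·8·(8/5)²+4·(8/5)³)/(24·200000) = -462/390625 rad
Superposition: θ = Σ θ_i = -558/390625 rad ≈ -0.001428 rad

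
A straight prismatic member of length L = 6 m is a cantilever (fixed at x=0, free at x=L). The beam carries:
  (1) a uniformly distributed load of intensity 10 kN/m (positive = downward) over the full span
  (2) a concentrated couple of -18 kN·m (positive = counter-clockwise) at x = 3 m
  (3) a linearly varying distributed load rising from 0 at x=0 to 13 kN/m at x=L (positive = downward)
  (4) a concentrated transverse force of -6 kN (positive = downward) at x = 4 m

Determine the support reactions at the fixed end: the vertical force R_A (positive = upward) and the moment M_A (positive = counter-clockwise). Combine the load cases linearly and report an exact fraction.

R_A = 93 kN, M_A = 330 kN·m

Load 1 — uniform load w=10 kN/m over full span:
  R_A = wL = 10·6 = 60 kN
  M_A = wL²/2 = 10·6²/2 = 180 kN·m
Load 2 — applied couple M₀=-18 kN·m at a=3 m (b=L-a=3):
  R_A = 0 kN
  M_A = -M₀ = -(-18) = 18 kN·m
Load 3 — triangular load w₀=13 kN/m (0→w₀ over full span):
  R_A = w₀L/2 = 13·6/2 = 39 kN
  M_A = w₀L²/3 = 13·6²/3 = 156 kN·m
Load 4 — point force P=-6 kN at a=4 m (b=L-a=2):
  R_A = P = (-6) = -6 kN
  M_A = Pa = (-6)·4 = -24 kN·m
Superposition: R_A = 93 kN, M_A = 330 kN·m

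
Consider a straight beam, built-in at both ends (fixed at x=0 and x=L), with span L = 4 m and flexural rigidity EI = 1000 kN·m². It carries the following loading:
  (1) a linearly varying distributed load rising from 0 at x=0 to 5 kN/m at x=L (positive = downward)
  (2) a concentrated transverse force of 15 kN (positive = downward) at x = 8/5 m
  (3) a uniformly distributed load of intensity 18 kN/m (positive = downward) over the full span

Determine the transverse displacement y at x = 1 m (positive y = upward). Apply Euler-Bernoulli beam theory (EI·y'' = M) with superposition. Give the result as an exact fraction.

y(1) = -1647/160000 m

Load 1 — triangular load w₀=5 kN/m (0→w₀ over full span):
  y_1 = -w₀x²(L-x)²(x+2L)/(120LEI) = -5·1²·(4-1)²·(1+2·4)/(120·4·1000) = -27/32000 m
Load 2 — point force P=15 kN at a=8/5 m (b=L-a=12/5):
  y_2 = -Pb²x²(3aL-(3a+b)x)/(6L³EI)  [x≤a] = -15·(12/5)²·1²·(3·(8/5)·4-(3·(8/5)+(12/5))·1)/(6·4³·1000) = -27/10000 m
Load 3 — uniform load w=18 kN/m over full span:
  y_3 = -wx²(L-x)²/(24EI) = -18·1²·(4-1)²/(24·1000) = -27/4000 m
Superposition: y = Σ y_i = -1647/160000 m ≈ -0.010294 m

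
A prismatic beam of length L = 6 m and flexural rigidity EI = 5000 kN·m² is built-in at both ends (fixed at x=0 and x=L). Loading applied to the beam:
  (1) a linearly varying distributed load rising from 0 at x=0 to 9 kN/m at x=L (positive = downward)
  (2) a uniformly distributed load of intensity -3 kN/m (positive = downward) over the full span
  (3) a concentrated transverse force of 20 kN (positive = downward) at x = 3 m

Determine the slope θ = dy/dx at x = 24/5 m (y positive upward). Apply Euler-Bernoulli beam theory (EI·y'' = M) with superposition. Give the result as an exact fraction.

θ(24/5) = 4347/1562500 rad

Load 1 — triangular load w₀=9 kN/m (0→w₀ over full span):
  θ_1 = -w₀(2x(L-x)(L-2x)(x+2L)+x²(L-x)²)/(120LEI) = -9·(2·(24/5)·(6-(24/5))·(6-2·(24/5))·((24/5)+2·6)+(24/5)²·(6-(24/5))²)/(120·6·5000) = 648/390625 rad
Load 2 — uniform load w=-3 kN/m over full span:
  θ_2 = -wx(L-x)(L-2x)/(12EI) = -(-3)·(24/5)·(6-(24/5))·(6-2·(24/5))/(12·5000) = -81/78125 rad
Load 3 — point force P=20 kN at a=3 m (b=L-a=3):
  θ_3 = Pa²(L-x)(2bL-(3b+a)(L-x))/(2L³EI)  [x>a] = 20·3²·(6-(24/5))·(2·3·6-(3·3+3)·(6-(24/5)))/(2·6³·5000) = 27/12500 rad
Superposition: θ = Σ θ_i = 4347/1562500 rad ≈ 0.002782 rad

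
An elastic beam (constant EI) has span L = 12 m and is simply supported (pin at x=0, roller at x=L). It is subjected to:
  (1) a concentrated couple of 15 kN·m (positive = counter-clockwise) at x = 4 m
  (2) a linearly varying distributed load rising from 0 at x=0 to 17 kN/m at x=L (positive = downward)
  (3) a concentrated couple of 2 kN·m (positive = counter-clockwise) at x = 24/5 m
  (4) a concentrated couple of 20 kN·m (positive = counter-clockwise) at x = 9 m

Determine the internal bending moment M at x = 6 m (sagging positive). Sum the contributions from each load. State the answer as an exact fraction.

M(6) = 309/2 kN·m

Load 1 — applied couple M₀=15 kN·m at a=4 m (b=L-a=8):
  M_1 = M₀x/L - M₀  [x>a] = 15·6/12 - 15 = -15/2 kN·m
Load 2 — triangular load w₀=17 kN/m (0→w₀ over full span):
  M_2 = w₀Lx/6 - w₀x³/(6L) = 17·12·6/6 - 17·6³/(6·12) = 153 kN·m
Load 3 — applied couple M₀=2 kN·m at a=24/5 m (b=L-a=36/5):
  M_3 = M₀x/L - M₀  [x>a] = 2·6/12 - 2 = -1 kN·m
Load 4 — applied couple M₀=20 kN·m at a=9 m (b=L-a=3):
  M_4 = M₀x/L  [x≤a] = 20·6/12 = 10 kN·m
Superposition: M = Σ M_i = 309/2 kN·m ≈ 154.500000 kN·m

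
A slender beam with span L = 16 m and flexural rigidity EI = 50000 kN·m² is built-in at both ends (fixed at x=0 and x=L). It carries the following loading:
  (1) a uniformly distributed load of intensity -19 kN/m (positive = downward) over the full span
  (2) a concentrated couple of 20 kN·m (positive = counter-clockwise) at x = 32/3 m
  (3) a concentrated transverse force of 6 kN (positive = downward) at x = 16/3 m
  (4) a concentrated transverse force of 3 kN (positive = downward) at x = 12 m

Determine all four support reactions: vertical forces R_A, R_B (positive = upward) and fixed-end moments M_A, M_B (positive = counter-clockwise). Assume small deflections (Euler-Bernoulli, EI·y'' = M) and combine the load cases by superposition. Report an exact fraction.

R_A = -41881/288 kN, M_A = -13759/36 kN·m, R_B = -43079/288 kN, M_B = 14093/36 kN·m

Load 1 — uniform load w=-19 kN/m over full span:
  R_A = wL/2 = (-19)·16/2 = -152 kN
  M_A = wL²/12 = (-19)·16²/12 = -1216/3 kN·m
  R_B = wL/2 = (-19)·16/2 = -152 kN
  M_B = -wL²/12 = -(-19)·16²/12 = 1216/3 kN·m
Load 2 — applied couple M₀=20 kN·m at a=32/3 m (b=L-a=16/3):
  R_A = 6M₀ab/L³ = 6·20·(32/3)·(16/3)/16³ = 5/3 kN
  M_A = M₀b(2a-b)/L² = 20·(16/3)·(2·(32/3)-(16/3))/16² = 20/3 kN·m
  R_B = -6M₀ab/L³ = -6·20·(32/3)·(16/3)/16³ = -5/3 kN
  M_B = M₀a(2b-a)/L² = 20·(32/3)·(2·(16/3)-(32/3))/16² = 0 kN·m
Load 3 — point force P=6 kN at a=16/3 m (b=L-a=32/3):
  R_A = Pb²(3a+b)/L³ = 6·(32/3)²·(3·(16/3)+(32/3))/16³ = 40/9 kN
  M_A = Pab²/L² = 6·(16/3)·(32/3)²/16² = 128/9 kN·m
  R_B = Pa²(a+3b)/L³ = 6·(16/3)²·((16/3)+3·(32/3))/16³ = 14/9 kN
  M_B = -Pa²b/L² = -6·(16/3)²·(32/3)/16² = -64/9 kN·m
Load 4 — point force P=3 kN at a=12 m (b=L-a=4):
  R_A = Pb²(3a+b)/L³ = 3·4²·(3·12+4)/16³ = 15/32 kN
  M_A = Pab²/L² = 3·12·4²/16² = 9/4 kN·m
  R_B = Pa²(a+3b)/L³ = 3·12²·(12+3·4)/16³ = 81/32 kN
  M_B = -Pa²b/L² = -3·12²·4/16² = -27/4 kN·m
Superposition: R_A = -41881/288 kN, M_A = -13759/36 kN·m, R_B = -43079/288 kN, M_B = 14093/36 kN·m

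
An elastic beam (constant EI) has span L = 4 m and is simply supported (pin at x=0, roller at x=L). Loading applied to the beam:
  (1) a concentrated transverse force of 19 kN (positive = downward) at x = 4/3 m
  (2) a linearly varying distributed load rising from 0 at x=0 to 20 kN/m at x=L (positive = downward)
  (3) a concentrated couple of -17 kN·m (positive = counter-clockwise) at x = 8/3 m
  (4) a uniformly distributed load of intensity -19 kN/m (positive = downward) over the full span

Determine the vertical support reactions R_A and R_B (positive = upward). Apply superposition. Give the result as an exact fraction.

Load 1 — point force P=19 kN at a=4/3 m (b=L-a=8/3):
  R_A = Pb/L = 19·(8/3)/4 = 38/3 kN
  R_B = Pa/L = 19·(4/3)/4 = 19/3 kN
Load 2 — triangular load w₀=20 kN/m (0→w₀ over full span):
  R_A = w₀L/6 = 20·4/6 = 40/3 kN
  R_B = w₀L/3 = 20·4/3 = 80/3 kN
Load 3 — applied couple M₀=-17 kN·m at a=8/3 m (b=L-a=4/3):
  R_A = M₀/L = (-17)/4 = -17/4 kN
  R_B = -M₀/L = -(-17)/4 = 17/4 kN
Load 4 — uniform load w=-19 kN/m over full span:
  R_A = wL/2 = (-19)·4/2 = -38 kN
  R_B = wL/2 = (-19)·4/2 = -38 kN
Superposition: R_A = -65/4 kN, R_B = -3/4 kN

R_A = -65/4 kN, R_B = -3/4 kN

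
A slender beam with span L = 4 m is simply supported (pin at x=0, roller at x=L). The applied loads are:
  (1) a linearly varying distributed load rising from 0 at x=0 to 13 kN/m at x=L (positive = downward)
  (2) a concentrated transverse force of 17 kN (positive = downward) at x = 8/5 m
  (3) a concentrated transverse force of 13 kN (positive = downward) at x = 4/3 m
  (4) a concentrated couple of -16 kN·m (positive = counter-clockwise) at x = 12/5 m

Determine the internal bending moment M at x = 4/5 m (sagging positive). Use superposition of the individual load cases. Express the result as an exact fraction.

M(4/5) = 6956/375 kN·m

Load 1 — triangular load w₀=13 kN/m (0→w₀ over full span):
  M_1 = w₀Lx/6 - w₀x³/(6L) = 13·4·(4/5)/6 - 13·(4/5)³/(6·4) = 832/125 kN·m
Load 2 — point force P=17 kN at a=8/5 m (b=L-a=12/5):
  M_2 = Pbx/L  [x≤a] = 17·(12/5)·(4/5)/4 = 204/25 kN·m
Load 3 — point force P=13 kN at a=4/3 m (b=L-a=8/3):
  M_3 = Pbx/L  [x≤a] = 13·(8/3)·(4/5)/4 = 104/15 kN·m
Load 4 — applied couple M₀=-16 kN·m at a=12/5 m (b=L-a=8/5):
  M_4 = M₀x/L  [x≤a] = (-16)·(4/5)/4 = -16/5 kN·m
Superposition: M = Σ M_i = 6956/375 kN·m ≈ 18.549333 kN·m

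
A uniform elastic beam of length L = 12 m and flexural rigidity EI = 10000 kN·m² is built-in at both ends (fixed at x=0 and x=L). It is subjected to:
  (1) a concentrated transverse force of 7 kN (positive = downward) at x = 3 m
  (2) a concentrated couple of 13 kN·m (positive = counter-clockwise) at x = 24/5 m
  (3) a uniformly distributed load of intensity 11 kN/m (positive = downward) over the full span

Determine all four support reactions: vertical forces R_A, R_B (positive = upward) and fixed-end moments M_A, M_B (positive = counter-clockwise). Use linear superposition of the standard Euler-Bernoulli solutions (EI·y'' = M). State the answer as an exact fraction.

R_A = 58773/800 kN, M_A = 58149/400 kN·m, R_B = 52427/800 kN, M_B = -52711/400 kN·m

Load 1 — point force P=7 kN at a=3 m (b=L-a=9):
  R_A = Pb²(3a+b)/L³ = 7·9²·(3·3+9)/12³ = 189/32 kN
  M_A = Pab²/L² = 7·3·9²/12² = 189/16 kN·m
  R_B = Pa²(a+3b)/L³ = 7·3²·(3+3·9)/12³ = 35/32 kN
  M_B = -Pa²b/L² = -7·3²·9/12² = -63/16 kN·m
Load 2 — applied couple M₀=13 kN·m at a=24/5 m (b=L-a=36/5):
  R_A = 6M₀ab/L³ = 6·13·(24/5)·(36/5)/12³ = 39/25 kN
  M_A = M₀b(2a-b)/L² = 13·(36/5)·(2·(24/5)-(36/5))/12² = 39/25 kN·m
  R_B = -6M₀ab/L³ = -6·13·(24/5)·(36/5)/12³ = -39/25 kN
  M_B = M₀a(2b-a)/L² = 13·(24/5)·(2·(36/5)-(24/5))/12² = 104/25 kN·m
Load 3 — uniform load w=11 kN/m over full span:
  R_A = wL/2 = 11·12/2 = 66 kN
  M_A = wL²/12 = 11·12²/12 = 132 kN·m
  R_B = wL/2 = 11·12/2 = 66 kN
  M_B = -wL²/12 = -11·12²/12 = -132 kN·m
Superposition: R_A = 58773/800 kN, M_A = 58149/400 kN·m, R_B = 52427/800 kN, M_B = -52711/400 kN·m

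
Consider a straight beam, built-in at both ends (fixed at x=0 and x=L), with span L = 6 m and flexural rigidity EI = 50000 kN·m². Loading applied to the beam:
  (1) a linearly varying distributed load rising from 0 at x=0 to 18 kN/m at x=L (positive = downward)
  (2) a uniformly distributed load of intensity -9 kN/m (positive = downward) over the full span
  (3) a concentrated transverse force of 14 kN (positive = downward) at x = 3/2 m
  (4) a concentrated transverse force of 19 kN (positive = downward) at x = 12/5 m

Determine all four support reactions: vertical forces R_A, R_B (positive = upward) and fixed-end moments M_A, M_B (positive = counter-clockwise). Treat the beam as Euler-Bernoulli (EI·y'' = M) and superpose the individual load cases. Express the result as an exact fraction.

R_A = 26649/2000 kN, M_A = 45657/2000 kN·m, R_B = 39351/2000 kN, M_B = -40563/2000 kN·m

Load 1 — triangular load w₀=18 kN/m (0→w₀ over full span):
  R_A = 3w₀L/20 = 3·18·6/20 = 81/5 kN
  M_A = w₀L²/30 = 18·6²/30 = 108/5 kN·m
  R_B = 7w₀L/20 = 7·18·6/20 = 189/5 kN
  M_B = -w₀L²/20 = -18·6²/20 = -162/5 kN·m
Load 2 — uniform load w=-9 kN/m over full span:
  R_A = wL/2 = (-9)·6/2 = -27 kN
  M_A = wL²/12 = (-9)·6²/12 = -27 kN·m
  R_B = wL/2 = (-9)·6/2 = -27 kN
  M_B = -wL²/12 = -(-9)·6²/12 = 27 kN·m
Load 3 — point force P=14 kN at a=3/2 m (b=L-a=9/2):
  R_A = Pb²(3a+b)/L³ = 14·(9/2)²·(3·(3/2)+(9/2))/6³ = 189/16 kN
  M_A = Pab²/L² = 14·(3/2)·(9/2)²/6² = 189/16 kN·m
  R_B = Pa²(a+3b)/L³ = 14·(3/2)²·((3/2)+3·(9/2))/6³ = 35/16 kN
  M_B = -Pa²b/L² = -14·(3/2)²·(9/2)/6² = -63/16 kN·m
Load 4 — point force P=19 kN at a=12/5 m (b=L-a=18/5):
  R_A = Pb²(3a+b)/L³ = 19·(18/5)²·(3·(12/5)+(18/5))/6³ = 1539/125 kN
  M_A = Pab²/L² = 19·(12/5)·(18/5)²/6² = 2052/125 kN·m
  R_B = Pa²(a+3b)/L³ = 19·(12/5)²·((12/5)+3·(18/5))/6³ = 836/125 kN
  M_B = -Pa²b/L² = -19·(12/5)²·(18/5)/6² = -1368/125 kN·m
Superposition: R_A = 26649/2000 kN, M_A = 45657/2000 kN·m, R_B = 39351/2000 kN, M_B = -40563/2000 kN·m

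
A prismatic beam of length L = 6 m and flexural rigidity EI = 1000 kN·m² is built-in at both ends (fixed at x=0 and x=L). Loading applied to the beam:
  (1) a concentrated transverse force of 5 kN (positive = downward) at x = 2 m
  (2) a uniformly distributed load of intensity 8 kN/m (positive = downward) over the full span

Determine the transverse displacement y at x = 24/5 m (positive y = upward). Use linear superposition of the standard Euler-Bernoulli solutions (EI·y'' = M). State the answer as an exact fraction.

y(24/5) = -5759/468750 m

Load 1 — point force P=5 kN at a=2 m (b=L-a=4):
  y_1 = -Pa²(L-x)²(3bL-(3b+a)(L-x))/(6L³EI)  [x>a] = -5·2²·(6-(24/5))²·(3·4·6-(3·4+2)·(6-(24/5)))/(6·6³·1000) = -23/18750 m
Load 2 — uniform load w=8 kN/m over full span:
  y_2 = -wx²(L-x)²/(24EI) = -8·(24/5)²·(6-(24/5))²/(24·1000) = -864/78125 m
Superposition: y = Σ y_i = -5759/468750 m ≈ -0.012286 m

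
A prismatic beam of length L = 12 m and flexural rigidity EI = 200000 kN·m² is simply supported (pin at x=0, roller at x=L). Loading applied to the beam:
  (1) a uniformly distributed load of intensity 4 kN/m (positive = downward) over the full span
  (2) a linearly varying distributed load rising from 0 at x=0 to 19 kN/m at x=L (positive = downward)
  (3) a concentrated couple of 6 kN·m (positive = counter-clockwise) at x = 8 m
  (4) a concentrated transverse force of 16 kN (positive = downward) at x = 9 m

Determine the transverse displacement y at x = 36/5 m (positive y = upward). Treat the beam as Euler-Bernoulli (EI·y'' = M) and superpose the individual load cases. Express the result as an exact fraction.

Load 1 — uniform load w=4 kN/m over full span:
  y_1 = -wx(L³-2Lx²+x³)/(24EI) = -4·(36/5)·(12³-2·12·(36/5)²+(36/5)³)/(24·200000) = -10044/1953125 m
Load 2 — triangular load w₀=19 kN/m (0→w₀ over full span):
  y_2 = -w₀x(7L⁴-10L²x²+3x⁴)/(360LEI) = -19·(36/5)·(7·12⁴-10·12²·(36/5)²+3·(36/5)⁴)/(360·12·200000) = -607392/48828125 m
Load 3 — applied couple M₀=6 kN·m at a=8 m (b=L-a=4):
  y_3 = (M₀x³/(6L)+C₁x)/EI  [x≤a] with C₁=M₀(3b²-L²)/(6L)=-8 = (6·(36/5)³/(6·12)+(-8)·(36/5))/200000 = -207/1562500 m
Load 4 — point force P=16 kN at a=9 m (b=L-a=3):
  y_4 = -Pbx(L²-b²-x²)/(6LEI)  [x≤a] = -16·3·(36/5)·(12²-3²-(36/5)²)/(6·12·200000) = -6237/3125000 m
Superposition: y = Σ y_i = -7699311/390625000 m ≈ -0.019710 m

y(36/5) = -7699311/390625000 m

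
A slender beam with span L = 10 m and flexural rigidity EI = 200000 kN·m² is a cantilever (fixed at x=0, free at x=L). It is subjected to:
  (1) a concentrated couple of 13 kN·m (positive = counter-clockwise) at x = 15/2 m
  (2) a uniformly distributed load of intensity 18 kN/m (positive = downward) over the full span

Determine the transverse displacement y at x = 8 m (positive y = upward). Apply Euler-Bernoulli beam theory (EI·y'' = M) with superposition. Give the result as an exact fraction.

y(8) = -128781/1600000 m

Load 1 — applied couple M₀=13 kN·m at a=15/2 m (b=L-a=5/2):
  y_1 = M₀a(2x-a)/(2EI)  [x>a] = 13·(15/2)·(2·8-(15/2))/(2·200000) = 663/320000 m
Load 2 — uniform load w=18 kN/m over full span:
  y_2 = -wx²(x²-4Lx+6L²)/(24EI) = -18·8²·(8²-4·10·8+6·10²)/(24·200000) = -258/3125 m
Superposition: y = Σ y_i = -128781/1600000 m ≈ -0.080488 m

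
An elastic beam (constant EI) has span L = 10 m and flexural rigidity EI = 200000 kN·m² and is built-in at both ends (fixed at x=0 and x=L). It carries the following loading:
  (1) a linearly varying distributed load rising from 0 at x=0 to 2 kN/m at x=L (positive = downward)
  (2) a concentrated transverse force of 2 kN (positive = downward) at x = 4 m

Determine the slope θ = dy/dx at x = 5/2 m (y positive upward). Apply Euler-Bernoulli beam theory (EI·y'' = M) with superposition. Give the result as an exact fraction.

Load 1 — triangular load w₀=2 kN/m (0→w₀ over full span):
  θ_1 = -w₀(2x(L-x)(L-2x)(x+2L)+x²(L-x)²)/(120LEI) = -2·(2·(5/2)·(10-(5/2))·(10-2·(5/2))·((5/2)+2·10)+(5/2)²·(10-(5/2))²)/(120·10·200000) = -39/1024000 rad
Load 2 — point force P=2 kN at a=4 m (b=L-a=6):
  θ_2 = -Pb²x(2aL-(3a+b)x)/(2L³EI)  [x≤a] = -2·6²·(5/2)·(2·4·10-(3·4+6)·(5/2))/(2·10³·200000) = -63/4000000 rad
Superposition: θ = Σ θ_i = -6891/128000000 rad ≈ -0.000054 rad

θ(5/2) = -6891/128000000 rad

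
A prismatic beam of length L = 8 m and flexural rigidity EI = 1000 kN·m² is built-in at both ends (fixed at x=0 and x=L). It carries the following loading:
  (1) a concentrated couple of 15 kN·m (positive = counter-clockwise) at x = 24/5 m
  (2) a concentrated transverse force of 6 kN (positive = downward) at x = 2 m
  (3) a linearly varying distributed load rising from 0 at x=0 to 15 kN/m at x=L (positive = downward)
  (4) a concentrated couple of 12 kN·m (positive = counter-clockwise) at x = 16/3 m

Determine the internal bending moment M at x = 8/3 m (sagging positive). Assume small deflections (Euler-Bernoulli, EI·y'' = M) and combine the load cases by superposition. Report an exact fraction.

Load 1 — applied couple M₀=15 kN·m at a=24/5 m (b=L-a=16/5):
  M_1 = R_Ax - M_A  [x≤a] with R_A=27/10, M_A=24/5 = (27/10)·(8/3) - (24/5) = 12/5 kN·m
Load 2 — point force P=6 kN at a=2 m (b=L-a=6):
  M_2 = Pa²(a+3b)(L-x)/L³ - Pa²b/L²  [x>a] = 6·2²·(2+3·6)·(8-(8/3))/8³ - 6·2²·6/8² = 11/4 kN·m
Load 3 — triangular load w₀=15 kN/m (0→w₀ over full span):
  M_3 = 3w₀Lx/20 - w₀L²/30 - w₀x³/(6L) = 3·15·8·(8/3)/20 - 15·8²/30 - 15·(8/3)³/(6·8) = 272/27 kN·m
Load 4 — applied couple M₀=12 kN·m at a=16/3 m (b=L-a=8/3):
  M_4 = R_Ax - M_A  [x≤a] with R_A=2, M_A=4 = 2·(8/3) - 4 = 4/3 kN·m
Superposition: M = Σ M_i = 8941/540 kN·m ≈ 16.557407 kN·m

M(8/3) = 8941/540 kN·m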